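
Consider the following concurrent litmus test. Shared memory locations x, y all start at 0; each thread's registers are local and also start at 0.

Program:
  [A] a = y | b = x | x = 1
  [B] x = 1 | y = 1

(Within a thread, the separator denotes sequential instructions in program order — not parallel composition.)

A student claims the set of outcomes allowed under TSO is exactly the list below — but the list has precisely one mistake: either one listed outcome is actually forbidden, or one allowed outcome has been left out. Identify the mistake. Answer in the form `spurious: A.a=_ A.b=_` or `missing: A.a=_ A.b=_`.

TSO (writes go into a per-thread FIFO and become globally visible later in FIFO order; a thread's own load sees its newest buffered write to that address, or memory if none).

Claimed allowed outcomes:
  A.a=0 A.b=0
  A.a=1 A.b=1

missing: A.a=0 A.b=1

outcome vector order: (A.a,A.b)
TSO (3): 0/0, 0/1, 1/1
TSO∖claimed = {0/1}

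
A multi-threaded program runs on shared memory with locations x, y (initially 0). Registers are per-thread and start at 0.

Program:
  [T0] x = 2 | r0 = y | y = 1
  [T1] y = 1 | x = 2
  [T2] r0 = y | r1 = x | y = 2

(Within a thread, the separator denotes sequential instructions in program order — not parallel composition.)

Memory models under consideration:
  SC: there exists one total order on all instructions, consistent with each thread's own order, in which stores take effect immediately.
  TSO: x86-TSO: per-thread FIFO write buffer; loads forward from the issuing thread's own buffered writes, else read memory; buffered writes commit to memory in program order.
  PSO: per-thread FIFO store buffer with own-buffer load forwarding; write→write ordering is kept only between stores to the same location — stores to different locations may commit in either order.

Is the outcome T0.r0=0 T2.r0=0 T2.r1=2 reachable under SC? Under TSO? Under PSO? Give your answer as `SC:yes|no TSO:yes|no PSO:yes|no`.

SC:yes TSO:yes PSO:yes

outcome vector order: (T0.r0,T2.r0,T2.r1)
under SC → <0 0 0>, <0 0 2>, <0 1 2>, <1 0 0>, <1 0 2>, <1 1 0>, <1 1 2>, <2 0 0>, <2 0 2>, <2 1 0>, <2 1 2>
under TSO → <0 0 0>, <0 0 2>, <0 1 0>, <0 1 2>, <1 0 0>, <1 0 2>, <1 1 0>, <1 1 2>, <2 0 0>, <2 0 2>, <2 1 0>, <2 1 2>
under PSO → <0 0 0>, <0 0 2>, <0 1 0>, <0 1 2>, <1 0 0>, <1 0 2>, <1 1 0>, <1 1 2>, <2 0 0>, <2 0 2>, <2 1 0>, <2 1 2>
target <0 0 2> ∈ {SC,TSO,PSO}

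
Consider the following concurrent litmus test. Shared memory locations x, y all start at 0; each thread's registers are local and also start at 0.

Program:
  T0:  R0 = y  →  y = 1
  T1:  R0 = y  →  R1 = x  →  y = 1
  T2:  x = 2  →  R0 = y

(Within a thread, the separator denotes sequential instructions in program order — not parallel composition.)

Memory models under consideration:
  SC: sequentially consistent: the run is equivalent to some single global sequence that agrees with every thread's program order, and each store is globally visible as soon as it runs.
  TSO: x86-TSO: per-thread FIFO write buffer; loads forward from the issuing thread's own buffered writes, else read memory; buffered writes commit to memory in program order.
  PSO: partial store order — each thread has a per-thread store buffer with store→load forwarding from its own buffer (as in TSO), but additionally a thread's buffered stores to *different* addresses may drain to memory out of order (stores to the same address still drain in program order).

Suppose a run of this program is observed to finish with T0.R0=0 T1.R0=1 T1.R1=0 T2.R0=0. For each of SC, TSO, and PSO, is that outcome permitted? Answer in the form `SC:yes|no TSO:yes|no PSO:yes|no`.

SC:no TSO:yes PSO:yes

outcome vector order: (T0.R0,T1.R0,T1.R1,T2.R0)
SC (11): <0 0 0 0>, <0 0 0 1>, <0 0 2 0>, <0 0 2 1>, <0 1 0 1>, <0 1 2 0>, <0 1 2 1>, <1 0 0 0>, <1 0 0 1>, <1 0 2 0>, <1 0 2 1>
TSO (12): <0 0 0 0>, <0 0 0 1>, <0 0 2 0>, <0 0 2 1>, <0 1 0 0>, <0 1 0 1>, <0 1 2 0>, <0 1 2 1>, <1 0 0 0>, <1 0 0 1>, <1 0 2 0>, <1 0 2 1>
PSO (12): <0 0 0 0>, <0 0 0 1>, <0 0 2 0>, <0 0 2 1>, <0 1 0 0>, <0 1 0 1>, <0 1 2 0>, <0 1 2 1>, <1 0 0 0>, <1 0 0 1>, <1 0 2 0>, <1 0 2 1>
target <0 1 0 0> ∈ {TSO,PSO}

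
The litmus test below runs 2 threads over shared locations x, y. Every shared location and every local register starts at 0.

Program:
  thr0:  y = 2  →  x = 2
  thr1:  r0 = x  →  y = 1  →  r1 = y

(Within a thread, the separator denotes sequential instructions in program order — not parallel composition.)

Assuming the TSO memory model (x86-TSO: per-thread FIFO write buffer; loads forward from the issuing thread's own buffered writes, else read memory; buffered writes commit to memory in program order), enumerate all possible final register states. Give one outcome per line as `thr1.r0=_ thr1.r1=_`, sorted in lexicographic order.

thr1.r0=0 thr1.r1=1
thr1.r0=0 thr1.r1=2
thr1.r0=2 thr1.r1=1

outcome vector order: (thr1.r0,thr1.r1)
|TSO outcomes| = 3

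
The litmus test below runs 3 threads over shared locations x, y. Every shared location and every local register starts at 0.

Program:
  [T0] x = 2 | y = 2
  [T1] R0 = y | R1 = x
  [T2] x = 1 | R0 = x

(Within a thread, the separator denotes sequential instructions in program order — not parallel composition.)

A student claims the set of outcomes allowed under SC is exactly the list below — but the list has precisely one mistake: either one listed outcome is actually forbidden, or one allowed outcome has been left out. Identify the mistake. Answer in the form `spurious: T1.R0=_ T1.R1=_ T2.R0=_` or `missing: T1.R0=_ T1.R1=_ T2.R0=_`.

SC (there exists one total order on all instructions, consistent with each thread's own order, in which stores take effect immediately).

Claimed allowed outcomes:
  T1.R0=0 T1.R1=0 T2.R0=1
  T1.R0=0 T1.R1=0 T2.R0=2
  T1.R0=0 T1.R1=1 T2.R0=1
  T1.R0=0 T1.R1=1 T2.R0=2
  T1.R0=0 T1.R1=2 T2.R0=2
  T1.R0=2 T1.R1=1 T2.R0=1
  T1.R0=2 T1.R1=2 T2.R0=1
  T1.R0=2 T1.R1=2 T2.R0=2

missing: T1.R0=0 T1.R1=2 T2.R0=1

outcome vector order: (T1.R0,T1.R1,T2.R0)
[SC] allowed = {001 002 011 012 021 022 211 221 222}
SC∖claimed = {021}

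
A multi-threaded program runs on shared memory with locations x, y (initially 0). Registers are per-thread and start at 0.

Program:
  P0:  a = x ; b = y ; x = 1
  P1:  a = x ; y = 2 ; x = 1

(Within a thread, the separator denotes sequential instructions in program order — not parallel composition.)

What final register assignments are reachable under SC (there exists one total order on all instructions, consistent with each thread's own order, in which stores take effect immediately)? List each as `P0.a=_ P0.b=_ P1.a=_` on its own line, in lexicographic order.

outcome vector order: (P0.a,P0.b,P1.a)
|SC outcomes| = 4

P0.a=0 P0.b=0 P1.a=0
P0.a=0 P0.b=0 P1.a=1
P0.a=0 P0.b=2 P1.a=0
P0.a=1 P0.b=2 P1.a=0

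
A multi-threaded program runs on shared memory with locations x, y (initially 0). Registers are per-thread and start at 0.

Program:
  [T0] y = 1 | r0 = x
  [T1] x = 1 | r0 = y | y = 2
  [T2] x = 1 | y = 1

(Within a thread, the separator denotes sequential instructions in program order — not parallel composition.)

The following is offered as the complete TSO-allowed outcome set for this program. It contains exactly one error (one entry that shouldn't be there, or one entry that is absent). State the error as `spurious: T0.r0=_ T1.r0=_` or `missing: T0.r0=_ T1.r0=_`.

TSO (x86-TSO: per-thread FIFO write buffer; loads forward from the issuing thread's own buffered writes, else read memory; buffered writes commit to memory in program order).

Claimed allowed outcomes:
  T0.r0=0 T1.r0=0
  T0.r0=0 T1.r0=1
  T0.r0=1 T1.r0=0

outcome vector order: (T0.r0,T1.r0)
TSO (4): 0/0 0/1 1/0 1/1
TSO∖claimed = {1/1}

missing: T0.r0=1 T1.r0=1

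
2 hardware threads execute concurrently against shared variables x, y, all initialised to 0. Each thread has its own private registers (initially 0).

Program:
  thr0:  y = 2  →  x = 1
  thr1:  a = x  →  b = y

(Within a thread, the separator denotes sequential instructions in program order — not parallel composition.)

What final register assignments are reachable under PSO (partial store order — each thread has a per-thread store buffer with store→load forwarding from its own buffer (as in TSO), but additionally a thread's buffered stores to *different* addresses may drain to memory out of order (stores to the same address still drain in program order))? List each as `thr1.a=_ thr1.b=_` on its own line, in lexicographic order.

thr1.a=0 thr1.b=0
thr1.a=0 thr1.b=2
thr1.a=1 thr1.b=0
thr1.a=1 thr1.b=2

outcome vector order: (thr1.a,thr1.b)
|PSO outcomes| = 4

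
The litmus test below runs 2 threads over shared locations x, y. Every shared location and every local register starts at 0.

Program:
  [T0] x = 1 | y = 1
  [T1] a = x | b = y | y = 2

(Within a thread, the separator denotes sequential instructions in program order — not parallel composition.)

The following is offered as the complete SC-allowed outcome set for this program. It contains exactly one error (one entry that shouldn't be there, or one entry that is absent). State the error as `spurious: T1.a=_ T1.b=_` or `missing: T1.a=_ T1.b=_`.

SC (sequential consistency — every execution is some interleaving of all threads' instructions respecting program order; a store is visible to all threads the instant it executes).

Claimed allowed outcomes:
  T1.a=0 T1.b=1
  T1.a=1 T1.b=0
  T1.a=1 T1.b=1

missing: T1.a=0 T1.b=0

outcome vector order: (T1.a,T1.b)
[SC] allowed = {00; 01; 10; 11}
SC∖claimed = {00}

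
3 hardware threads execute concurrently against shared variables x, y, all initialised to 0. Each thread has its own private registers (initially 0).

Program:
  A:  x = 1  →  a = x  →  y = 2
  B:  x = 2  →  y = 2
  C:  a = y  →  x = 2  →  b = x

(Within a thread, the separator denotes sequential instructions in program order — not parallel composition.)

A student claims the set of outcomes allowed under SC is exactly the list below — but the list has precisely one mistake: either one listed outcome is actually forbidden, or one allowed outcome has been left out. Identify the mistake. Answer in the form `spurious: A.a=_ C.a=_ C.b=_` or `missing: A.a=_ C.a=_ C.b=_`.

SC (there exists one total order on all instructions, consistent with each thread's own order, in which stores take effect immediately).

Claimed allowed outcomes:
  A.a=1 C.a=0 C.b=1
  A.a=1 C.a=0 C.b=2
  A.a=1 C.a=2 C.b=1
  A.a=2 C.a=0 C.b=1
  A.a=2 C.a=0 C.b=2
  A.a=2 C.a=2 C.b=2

missing: A.a=1 C.a=2 C.b=2

outcome vector order: (A.a,C.a,C.b)
SC: 7 outcomes — {<1 0 1>, <1 0 2>, <1 2 1>, <1 2 2>, <2 0 1>, <2 0 2>, <2 2 2>}
SC∖claimed = {<1 2 2>}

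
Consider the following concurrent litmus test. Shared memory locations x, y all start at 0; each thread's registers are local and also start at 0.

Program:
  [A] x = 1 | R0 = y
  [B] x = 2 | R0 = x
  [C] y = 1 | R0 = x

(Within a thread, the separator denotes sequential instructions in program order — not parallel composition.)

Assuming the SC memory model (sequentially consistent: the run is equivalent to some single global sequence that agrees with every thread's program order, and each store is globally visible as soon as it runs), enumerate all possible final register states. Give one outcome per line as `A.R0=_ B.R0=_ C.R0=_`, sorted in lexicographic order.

A.R0=0 B.R0=1 C.R0=1
A.R0=0 B.R0=2 C.R0=1
A.R0=0 B.R0=2 C.R0=2
A.R0=1 B.R0=1 C.R0=0
A.R0=1 B.R0=1 C.R0=1
A.R0=1 B.R0=1 C.R0=2
A.R0=1 B.R0=2 C.R0=0
A.R0=1 B.R0=2 C.R0=1
A.R0=1 B.R0=2 C.R0=2

outcome vector order: (A.R0,B.R0,C.R0)
|SC outcomes| = 9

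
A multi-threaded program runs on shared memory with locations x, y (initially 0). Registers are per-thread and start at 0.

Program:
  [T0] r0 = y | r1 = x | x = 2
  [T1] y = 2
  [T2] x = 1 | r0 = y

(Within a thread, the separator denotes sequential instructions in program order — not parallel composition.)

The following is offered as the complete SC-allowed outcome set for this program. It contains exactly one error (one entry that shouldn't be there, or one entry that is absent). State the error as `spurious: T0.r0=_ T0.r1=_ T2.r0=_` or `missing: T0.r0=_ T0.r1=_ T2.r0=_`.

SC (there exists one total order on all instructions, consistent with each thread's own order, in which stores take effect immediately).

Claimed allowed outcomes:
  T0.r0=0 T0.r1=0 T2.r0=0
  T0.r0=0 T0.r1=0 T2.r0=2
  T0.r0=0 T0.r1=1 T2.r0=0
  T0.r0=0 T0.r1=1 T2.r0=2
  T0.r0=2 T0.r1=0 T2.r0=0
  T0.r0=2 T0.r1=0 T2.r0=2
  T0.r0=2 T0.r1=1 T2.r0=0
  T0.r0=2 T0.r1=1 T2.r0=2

spurious: T0.r0=2 T0.r1=0 T2.r0=0

outcome vector order: (T0.r0,T0.r1,T2.r0)
SC (7): 000; 002; 010; 012; 202; 210; 212
claimed∖SC = {200}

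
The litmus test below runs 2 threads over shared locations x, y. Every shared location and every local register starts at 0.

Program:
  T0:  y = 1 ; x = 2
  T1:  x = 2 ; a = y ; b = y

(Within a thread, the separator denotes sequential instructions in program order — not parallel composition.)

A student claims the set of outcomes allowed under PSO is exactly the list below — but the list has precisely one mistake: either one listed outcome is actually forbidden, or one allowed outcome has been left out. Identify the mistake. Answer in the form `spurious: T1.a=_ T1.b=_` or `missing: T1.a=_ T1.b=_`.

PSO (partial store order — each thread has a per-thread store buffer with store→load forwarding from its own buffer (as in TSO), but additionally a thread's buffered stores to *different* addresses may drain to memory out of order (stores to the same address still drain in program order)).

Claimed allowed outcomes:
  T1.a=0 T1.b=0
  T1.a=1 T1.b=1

missing: T1.a=0 T1.b=1

outcome vector order: (T1.a,T1.b)
PSO: 3 outcomes — {0/0; 0/1; 1/1}
PSO∖claimed = {0/1}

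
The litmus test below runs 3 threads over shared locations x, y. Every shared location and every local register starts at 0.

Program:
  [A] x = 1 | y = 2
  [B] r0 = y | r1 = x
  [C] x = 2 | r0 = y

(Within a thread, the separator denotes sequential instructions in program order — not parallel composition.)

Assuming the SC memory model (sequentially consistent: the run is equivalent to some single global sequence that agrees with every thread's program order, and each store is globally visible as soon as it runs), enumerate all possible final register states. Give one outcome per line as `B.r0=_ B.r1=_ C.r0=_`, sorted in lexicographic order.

outcome vector order: (B.r0,B.r1,C.r0)
|SC outcomes| = 10

B.r0=0 B.r1=0 C.r0=0
B.r0=0 B.r1=0 C.r0=2
B.r0=0 B.r1=1 C.r0=0
B.r0=0 B.r1=1 C.r0=2
B.r0=0 B.r1=2 C.r0=0
B.r0=0 B.r1=2 C.r0=2
B.r0=2 B.r1=1 C.r0=0
B.r0=2 B.r1=1 C.r0=2
B.r0=2 B.r1=2 C.r0=0
B.r0=2 B.r1=2 C.r0=2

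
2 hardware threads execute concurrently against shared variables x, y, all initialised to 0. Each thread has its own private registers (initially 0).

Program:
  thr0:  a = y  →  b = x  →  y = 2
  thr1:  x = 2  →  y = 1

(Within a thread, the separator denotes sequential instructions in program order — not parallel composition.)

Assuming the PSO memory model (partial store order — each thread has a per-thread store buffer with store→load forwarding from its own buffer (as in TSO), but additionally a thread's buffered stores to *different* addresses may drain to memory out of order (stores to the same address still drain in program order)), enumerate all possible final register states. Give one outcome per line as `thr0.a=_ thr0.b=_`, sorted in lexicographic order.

outcome vector order: (thr0.a,thr0.b)
|PSO outcomes| = 4

thr0.a=0 thr0.b=0
thr0.a=0 thr0.b=2
thr0.a=1 thr0.b=0
thr0.a=1 thr0.b=2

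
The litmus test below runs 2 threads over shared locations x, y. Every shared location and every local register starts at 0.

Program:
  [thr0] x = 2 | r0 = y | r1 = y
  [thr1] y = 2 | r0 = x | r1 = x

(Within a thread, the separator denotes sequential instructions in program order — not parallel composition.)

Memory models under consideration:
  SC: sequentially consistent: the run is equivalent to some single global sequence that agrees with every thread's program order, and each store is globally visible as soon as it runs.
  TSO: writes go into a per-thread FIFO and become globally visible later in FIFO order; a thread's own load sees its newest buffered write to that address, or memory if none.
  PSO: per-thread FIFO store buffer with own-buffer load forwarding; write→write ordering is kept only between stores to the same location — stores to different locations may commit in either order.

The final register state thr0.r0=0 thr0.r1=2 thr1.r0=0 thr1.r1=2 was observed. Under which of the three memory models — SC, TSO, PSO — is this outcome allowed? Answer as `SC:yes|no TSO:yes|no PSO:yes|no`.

SC:no TSO:yes PSO:yes

outcome vector order: (thr0.r0,thr0.r1,thr1.r0,thr1.r1)
[SC] allowed = {<0 0 2 2>; <0 2 2 2>; <2 2 0 0>; <2 2 0 2>; <2 2 2 2>}
[TSO] allowed = {<0 0 0 0>; <0 0 0 2>; <0 0 2 2>; <0 2 0 0>; <0 2 0 2>; <0 2 2 2>; <2 2 0 0>; <2 2 0 2>; <2 2 2 2>}
[PSO] allowed = {<0 0 0 0>; <0 0 0 2>; <0 0 2 2>; <0 2 0 0>; <0 2 0 2>; <0 2 2 2>; <2 2 0 0>; <2 2 0 2>; <2 2 2 2>}
target <0 2 0 2> ∈ {TSO,PSO}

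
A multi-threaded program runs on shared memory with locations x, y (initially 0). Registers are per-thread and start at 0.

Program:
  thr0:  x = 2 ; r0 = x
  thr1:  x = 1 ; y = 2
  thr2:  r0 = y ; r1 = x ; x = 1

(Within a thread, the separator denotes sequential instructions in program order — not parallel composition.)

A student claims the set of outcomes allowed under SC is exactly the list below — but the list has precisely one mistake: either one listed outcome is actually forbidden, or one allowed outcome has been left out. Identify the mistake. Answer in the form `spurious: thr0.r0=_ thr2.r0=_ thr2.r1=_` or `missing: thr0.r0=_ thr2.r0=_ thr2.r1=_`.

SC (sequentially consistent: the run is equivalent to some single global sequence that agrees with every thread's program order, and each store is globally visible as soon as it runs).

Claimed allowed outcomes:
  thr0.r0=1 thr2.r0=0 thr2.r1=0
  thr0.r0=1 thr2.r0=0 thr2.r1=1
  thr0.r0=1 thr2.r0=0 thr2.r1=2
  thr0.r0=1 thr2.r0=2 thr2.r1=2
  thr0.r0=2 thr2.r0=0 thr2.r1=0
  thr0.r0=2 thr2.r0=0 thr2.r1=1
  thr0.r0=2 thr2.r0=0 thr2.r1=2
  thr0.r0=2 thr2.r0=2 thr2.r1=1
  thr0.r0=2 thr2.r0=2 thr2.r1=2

missing: thr0.r0=1 thr2.r0=2 thr2.r1=1

outcome vector order: (thr0.r0,thr2.r0,thr2.r1)
[SC] allowed = {100, 101, 102, 121, 122, 200, 201, 202, 221, 222}
SC∖claimed = {121}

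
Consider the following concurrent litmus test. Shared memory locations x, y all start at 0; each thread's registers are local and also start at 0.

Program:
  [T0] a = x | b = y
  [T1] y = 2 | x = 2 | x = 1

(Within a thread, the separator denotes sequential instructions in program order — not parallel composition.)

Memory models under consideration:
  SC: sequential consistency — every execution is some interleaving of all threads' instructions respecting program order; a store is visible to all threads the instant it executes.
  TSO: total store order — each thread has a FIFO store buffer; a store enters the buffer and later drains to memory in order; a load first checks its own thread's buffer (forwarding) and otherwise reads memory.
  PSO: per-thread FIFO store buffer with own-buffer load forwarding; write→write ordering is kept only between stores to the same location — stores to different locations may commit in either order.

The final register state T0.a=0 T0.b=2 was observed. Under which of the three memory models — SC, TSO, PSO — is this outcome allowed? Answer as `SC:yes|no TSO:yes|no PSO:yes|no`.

SC:yes TSO:yes PSO:yes

outcome vector order: (T0.a,T0.b)
SC: 4 outcomes — {(0,0) (0,2) (1,2) (2,2)}
TSO: 4 outcomes — {(0,0) (0,2) (1,2) (2,2)}
PSO: 6 outcomes — {(0,0) (0,2) (1,0) (1,2) (2,0) (2,2)}
target (0,2) ∈ {SC,TSO,PSO}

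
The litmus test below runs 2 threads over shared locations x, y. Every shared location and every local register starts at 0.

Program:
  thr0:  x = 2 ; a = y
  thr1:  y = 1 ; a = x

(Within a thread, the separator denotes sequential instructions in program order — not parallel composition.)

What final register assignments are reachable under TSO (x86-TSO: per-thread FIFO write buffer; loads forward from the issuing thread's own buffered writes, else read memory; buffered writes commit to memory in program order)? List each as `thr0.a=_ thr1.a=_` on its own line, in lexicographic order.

outcome vector order: (thr0.a,thr1.a)
|TSO outcomes| = 4

thr0.a=0 thr1.a=0
thr0.a=0 thr1.a=2
thr0.a=1 thr1.a=0
thr0.a=1 thr1.a=2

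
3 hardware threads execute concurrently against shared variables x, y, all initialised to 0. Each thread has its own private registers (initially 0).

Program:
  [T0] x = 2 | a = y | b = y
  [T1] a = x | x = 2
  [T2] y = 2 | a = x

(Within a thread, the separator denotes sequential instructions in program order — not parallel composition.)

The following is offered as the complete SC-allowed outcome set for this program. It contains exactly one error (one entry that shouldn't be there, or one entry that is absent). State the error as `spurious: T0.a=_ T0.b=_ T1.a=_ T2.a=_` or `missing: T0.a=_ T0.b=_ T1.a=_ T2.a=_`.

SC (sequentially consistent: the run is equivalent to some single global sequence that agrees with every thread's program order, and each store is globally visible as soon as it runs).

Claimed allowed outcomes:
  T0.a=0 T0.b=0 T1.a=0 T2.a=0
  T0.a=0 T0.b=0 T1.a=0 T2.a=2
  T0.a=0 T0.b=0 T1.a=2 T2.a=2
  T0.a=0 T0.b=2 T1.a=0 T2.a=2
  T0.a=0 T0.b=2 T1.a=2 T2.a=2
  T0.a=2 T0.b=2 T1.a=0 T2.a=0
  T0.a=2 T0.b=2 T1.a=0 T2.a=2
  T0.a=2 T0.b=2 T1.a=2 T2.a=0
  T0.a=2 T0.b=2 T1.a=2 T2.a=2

spurious: T0.a=0 T0.b=0 T1.a=0 T2.a=0

outcome vector order: (T0.a,T0.b,T1.a,T2.a)
under SC → (0,0,0,2) (0,0,2,2) (0,2,0,2) (0,2,2,2) (2,2,0,0) (2,2,0,2) (2,2,2,0) (2,2,2,2)
claimed∖SC = {(0,0,0,0)}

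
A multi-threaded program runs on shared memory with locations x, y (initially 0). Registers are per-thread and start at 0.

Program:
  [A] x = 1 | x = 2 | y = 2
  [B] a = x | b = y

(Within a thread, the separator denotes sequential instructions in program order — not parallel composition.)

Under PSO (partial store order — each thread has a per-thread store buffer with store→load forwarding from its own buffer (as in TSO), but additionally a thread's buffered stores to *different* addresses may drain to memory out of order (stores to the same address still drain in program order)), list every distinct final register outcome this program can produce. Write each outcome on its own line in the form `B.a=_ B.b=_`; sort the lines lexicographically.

outcome vector order: (B.a,B.b)
|PSO outcomes| = 6

B.a=0 B.b=0
B.a=0 B.b=2
B.a=1 B.b=0
B.a=1 B.b=2
B.a=2 B.b=0
B.a=2 B.b=2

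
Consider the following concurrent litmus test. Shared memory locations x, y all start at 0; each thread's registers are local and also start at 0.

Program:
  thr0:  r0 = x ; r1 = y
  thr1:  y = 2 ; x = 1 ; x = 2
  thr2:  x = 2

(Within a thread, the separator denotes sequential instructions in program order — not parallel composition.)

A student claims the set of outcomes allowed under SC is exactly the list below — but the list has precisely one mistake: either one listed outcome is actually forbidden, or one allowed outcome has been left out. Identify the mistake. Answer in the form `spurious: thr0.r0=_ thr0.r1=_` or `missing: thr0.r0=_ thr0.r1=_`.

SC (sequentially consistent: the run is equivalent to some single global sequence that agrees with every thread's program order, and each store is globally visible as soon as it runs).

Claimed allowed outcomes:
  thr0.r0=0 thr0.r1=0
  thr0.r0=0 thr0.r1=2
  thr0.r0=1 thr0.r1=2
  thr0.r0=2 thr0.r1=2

outcome vector order: (thr0.r0,thr0.r1)
[SC] allowed = {<0 0>; <0 2>; <1 2>; <2 0>; <2 2>}
SC∖claimed = {<2 0>}

missing: thr0.r0=2 thr0.r1=0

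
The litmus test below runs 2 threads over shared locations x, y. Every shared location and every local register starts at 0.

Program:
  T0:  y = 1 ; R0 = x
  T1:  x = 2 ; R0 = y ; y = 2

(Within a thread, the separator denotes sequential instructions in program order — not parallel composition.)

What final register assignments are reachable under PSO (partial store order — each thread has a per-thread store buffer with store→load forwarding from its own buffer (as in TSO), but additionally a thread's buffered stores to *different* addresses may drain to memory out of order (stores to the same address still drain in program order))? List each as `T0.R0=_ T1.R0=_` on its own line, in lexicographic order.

T0.R0=0 T1.R0=0
T0.R0=0 T1.R0=1
T0.R0=2 T1.R0=0
T0.R0=2 T1.R0=1

outcome vector order: (T0.R0,T1.R0)
|PSO outcomes| = 4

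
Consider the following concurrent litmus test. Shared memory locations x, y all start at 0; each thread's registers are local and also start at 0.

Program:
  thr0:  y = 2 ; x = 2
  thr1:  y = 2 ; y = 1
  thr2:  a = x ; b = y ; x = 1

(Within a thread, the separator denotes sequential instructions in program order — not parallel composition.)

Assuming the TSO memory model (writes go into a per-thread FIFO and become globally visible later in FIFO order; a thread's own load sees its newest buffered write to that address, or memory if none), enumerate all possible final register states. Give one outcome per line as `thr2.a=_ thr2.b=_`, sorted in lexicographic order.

outcome vector order: (thr2.a,thr2.b)
|TSO outcomes| = 5

thr2.a=0 thr2.b=0
thr2.a=0 thr2.b=1
thr2.a=0 thr2.b=2
thr2.a=2 thr2.b=1
thr2.a=2 thr2.b=2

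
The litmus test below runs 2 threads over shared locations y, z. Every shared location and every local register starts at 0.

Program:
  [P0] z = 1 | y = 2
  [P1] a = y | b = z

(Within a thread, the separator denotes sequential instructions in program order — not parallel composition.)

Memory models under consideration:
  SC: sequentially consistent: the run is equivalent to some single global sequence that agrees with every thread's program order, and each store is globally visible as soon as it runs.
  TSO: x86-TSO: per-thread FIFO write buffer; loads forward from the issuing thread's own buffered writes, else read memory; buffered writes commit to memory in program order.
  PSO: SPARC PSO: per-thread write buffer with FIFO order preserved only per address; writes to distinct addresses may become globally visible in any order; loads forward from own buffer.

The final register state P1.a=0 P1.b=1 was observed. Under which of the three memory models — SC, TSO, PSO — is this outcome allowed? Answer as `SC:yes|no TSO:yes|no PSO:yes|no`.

SC:yes TSO:yes PSO:yes

outcome vector order: (P1.a,P1.b)
SC: 3 outcomes — {00 01 21}
TSO: 3 outcomes — {00 01 21}
PSO: 4 outcomes — {00 01 20 21}
target 01 ∈ {SC,TSO,PSO}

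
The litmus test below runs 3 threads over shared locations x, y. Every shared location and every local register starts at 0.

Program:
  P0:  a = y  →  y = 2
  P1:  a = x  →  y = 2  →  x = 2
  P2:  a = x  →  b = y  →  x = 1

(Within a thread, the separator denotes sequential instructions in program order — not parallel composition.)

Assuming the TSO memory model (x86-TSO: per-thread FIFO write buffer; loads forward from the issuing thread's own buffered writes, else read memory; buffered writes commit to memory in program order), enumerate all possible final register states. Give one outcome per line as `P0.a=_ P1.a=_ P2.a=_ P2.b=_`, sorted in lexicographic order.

P0.a=0 P1.a=0 P2.a=0 P2.b=0
P0.a=0 P1.a=0 P2.a=0 P2.b=2
P0.a=0 P1.a=0 P2.a=2 P2.b=2
P0.a=0 P1.a=1 P2.a=0 P2.b=0
P0.a=0 P1.a=1 P2.a=0 P2.b=2
P0.a=2 P1.a=0 P2.a=0 P2.b=0
P0.a=2 P1.a=0 P2.a=0 P2.b=2
P0.a=2 P1.a=0 P2.a=2 P2.b=2
P0.a=2 P1.a=1 P2.a=0 P2.b=0

outcome vector order: (P0.a,P1.a,P2.a,P2.b)
|TSO outcomes| = 9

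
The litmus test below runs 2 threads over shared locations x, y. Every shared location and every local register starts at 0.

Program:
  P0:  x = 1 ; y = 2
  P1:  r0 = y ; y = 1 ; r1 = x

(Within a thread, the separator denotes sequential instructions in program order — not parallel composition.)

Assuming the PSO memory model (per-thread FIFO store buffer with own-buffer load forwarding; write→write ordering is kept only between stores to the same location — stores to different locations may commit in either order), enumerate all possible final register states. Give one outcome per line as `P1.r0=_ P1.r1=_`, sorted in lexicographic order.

P1.r0=0 P1.r1=0
P1.r0=0 P1.r1=1
P1.r0=2 P1.r1=0
P1.r0=2 P1.r1=1

outcome vector order: (P1.r0,P1.r1)
|PSO outcomes| = 4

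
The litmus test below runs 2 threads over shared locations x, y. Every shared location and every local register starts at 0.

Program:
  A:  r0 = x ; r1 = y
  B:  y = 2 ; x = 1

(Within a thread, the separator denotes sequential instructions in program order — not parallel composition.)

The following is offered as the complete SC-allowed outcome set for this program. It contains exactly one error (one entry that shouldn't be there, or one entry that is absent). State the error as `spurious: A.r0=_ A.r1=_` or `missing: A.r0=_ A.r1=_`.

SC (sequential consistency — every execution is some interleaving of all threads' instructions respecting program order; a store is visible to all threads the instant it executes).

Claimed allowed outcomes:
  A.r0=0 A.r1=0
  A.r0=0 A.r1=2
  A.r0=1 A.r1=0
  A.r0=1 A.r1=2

spurious: A.r0=1 A.r1=0

outcome vector order: (A.r0,A.r1)
SC (3): 00, 02, 12
claimed∖SC = {10}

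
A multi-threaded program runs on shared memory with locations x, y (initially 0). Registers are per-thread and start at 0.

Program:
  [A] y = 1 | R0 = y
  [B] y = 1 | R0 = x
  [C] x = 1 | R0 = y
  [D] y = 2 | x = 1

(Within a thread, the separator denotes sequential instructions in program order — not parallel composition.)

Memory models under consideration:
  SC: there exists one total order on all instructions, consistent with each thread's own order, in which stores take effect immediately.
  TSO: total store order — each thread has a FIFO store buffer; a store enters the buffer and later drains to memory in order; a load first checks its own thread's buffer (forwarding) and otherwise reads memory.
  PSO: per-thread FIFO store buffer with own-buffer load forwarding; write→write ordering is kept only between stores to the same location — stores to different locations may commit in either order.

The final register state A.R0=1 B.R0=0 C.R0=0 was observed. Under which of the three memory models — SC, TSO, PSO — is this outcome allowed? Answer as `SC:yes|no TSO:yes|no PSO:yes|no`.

SC:no TSO:yes PSO:yes

outcome vector order: (A.R0,B.R0,C.R0)
SC (10): (1,0,1), (1,0,2), (1,1,0), (1,1,1), (1,1,2), (2,0,1), (2,0,2), (2,1,0), (2,1,1), (2,1,2)
TSO (12): (1,0,0), (1,0,1), (1,0,2), (1,1,0), (1,1,1), (1,1,2), (2,0,0), (2,0,1), (2,0,2), (2,1,0), (2,1,1), (2,1,2)
PSO (12): (1,0,0), (1,0,1), (1,0,2), (1,1,0), (1,1,1), (1,1,2), (2,0,0), (2,0,1), (2,0,2), (2,1,0), (2,1,1), (2,1,2)
target (1,0,0) ∈ {TSO,PSO}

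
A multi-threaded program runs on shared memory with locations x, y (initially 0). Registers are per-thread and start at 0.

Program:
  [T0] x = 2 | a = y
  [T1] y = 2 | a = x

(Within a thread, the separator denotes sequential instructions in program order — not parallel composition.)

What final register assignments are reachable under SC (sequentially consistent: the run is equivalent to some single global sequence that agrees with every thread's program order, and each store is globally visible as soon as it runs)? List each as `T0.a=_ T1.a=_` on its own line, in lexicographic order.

T0.a=0 T1.a=2
T0.a=2 T1.a=0
T0.a=2 T1.a=2

outcome vector order: (T0.a,T1.a)
|SC outcomes| = 3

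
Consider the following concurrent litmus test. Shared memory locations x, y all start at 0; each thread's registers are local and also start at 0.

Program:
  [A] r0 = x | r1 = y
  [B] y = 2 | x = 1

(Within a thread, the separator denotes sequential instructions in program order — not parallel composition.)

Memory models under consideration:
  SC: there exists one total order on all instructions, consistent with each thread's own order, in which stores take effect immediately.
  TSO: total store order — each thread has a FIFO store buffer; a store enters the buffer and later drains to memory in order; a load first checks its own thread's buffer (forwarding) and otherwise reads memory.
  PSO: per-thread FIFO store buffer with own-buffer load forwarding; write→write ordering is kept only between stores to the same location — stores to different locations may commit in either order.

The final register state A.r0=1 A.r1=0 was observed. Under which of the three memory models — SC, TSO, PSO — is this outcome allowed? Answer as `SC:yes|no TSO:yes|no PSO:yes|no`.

outcome vector order: (A.r0,A.r1)
SC: 3 outcomes — {0/0; 0/2; 1/2}
TSO: 3 outcomes — {0/0; 0/2; 1/2}
PSO: 4 outcomes — {0/0; 0/2; 1/0; 1/2}
target 1/0 ∈ {PSO}

SC:no TSO:no PSO:yes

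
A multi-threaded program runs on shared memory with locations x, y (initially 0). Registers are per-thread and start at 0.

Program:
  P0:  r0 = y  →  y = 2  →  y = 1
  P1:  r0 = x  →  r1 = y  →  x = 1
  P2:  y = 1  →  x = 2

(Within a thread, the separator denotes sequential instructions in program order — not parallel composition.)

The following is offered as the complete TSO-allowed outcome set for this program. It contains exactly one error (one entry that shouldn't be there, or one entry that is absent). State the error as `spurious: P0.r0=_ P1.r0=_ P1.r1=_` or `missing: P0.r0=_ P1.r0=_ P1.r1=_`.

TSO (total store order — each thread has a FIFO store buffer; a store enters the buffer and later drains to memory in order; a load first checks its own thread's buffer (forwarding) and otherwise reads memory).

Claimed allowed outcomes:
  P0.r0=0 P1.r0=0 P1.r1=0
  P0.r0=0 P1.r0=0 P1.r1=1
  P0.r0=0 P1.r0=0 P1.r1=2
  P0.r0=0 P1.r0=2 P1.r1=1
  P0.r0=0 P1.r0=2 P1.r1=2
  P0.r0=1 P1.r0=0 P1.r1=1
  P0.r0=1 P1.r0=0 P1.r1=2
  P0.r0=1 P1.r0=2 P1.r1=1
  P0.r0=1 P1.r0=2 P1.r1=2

outcome vector order: (P0.r0,P1.r0,P1.r1)
[TSO] allowed = {<0 0 0>, <0 0 1>, <0 0 2>, <0 2 1>, <0 2 2>, <1 0 0>, <1 0 1>, <1 0 2>, <1 2 1>, <1 2 2>}
TSO∖claimed = {<1 0 0>}

missing: P0.r0=1 P1.r0=0 P1.r1=0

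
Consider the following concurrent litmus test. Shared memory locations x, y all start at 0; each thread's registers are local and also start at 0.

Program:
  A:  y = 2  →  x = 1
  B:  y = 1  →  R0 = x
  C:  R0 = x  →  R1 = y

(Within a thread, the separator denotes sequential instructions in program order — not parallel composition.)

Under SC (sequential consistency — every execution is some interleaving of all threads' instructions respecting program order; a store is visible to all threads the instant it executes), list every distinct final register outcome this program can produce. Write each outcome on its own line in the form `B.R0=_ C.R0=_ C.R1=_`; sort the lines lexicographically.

B.R0=0 C.R0=0 C.R1=0
B.R0=0 C.R0=0 C.R1=1
B.R0=0 C.R0=0 C.R1=2
B.R0=0 C.R0=1 C.R1=1
B.R0=0 C.R0=1 C.R1=2
B.R0=1 C.R0=0 C.R1=0
B.R0=1 C.R0=0 C.R1=1
B.R0=1 C.R0=0 C.R1=2
B.R0=1 C.R0=1 C.R1=1
B.R0=1 C.R0=1 C.R1=2

outcome vector order: (B.R0,C.R0,C.R1)
|SC outcomes| = 10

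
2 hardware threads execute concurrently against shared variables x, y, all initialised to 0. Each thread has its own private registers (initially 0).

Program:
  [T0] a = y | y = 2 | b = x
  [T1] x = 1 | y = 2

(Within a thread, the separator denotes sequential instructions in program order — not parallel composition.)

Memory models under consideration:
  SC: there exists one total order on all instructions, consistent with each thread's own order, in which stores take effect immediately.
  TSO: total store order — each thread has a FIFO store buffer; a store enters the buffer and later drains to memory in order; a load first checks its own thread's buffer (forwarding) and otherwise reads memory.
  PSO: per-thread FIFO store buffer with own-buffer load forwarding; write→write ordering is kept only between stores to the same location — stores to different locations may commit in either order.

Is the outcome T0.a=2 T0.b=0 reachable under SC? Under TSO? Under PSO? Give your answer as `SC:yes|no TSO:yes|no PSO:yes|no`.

SC:no TSO:no PSO:yes

outcome vector order: (T0.a,T0.b)
SC (3): (0,0); (0,1); (2,1)
TSO (3): (0,0); (0,1); (2,1)
PSO (4): (0,0); (0,1); (2,0); (2,1)
target (2,0) ∈ {PSO}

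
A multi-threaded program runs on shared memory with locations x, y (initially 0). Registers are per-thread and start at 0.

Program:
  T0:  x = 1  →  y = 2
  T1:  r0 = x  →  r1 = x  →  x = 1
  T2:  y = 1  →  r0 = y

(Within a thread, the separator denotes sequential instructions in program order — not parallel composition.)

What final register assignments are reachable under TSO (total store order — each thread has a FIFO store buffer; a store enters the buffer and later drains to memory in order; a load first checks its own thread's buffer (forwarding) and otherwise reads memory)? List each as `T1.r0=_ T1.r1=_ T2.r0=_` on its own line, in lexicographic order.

T1.r0=0 T1.r1=0 T2.r0=1
T1.r0=0 T1.r1=0 T2.r0=2
T1.r0=0 T1.r1=1 T2.r0=1
T1.r0=0 T1.r1=1 T2.r0=2
T1.r0=1 T1.r1=1 T2.r0=1
T1.r0=1 T1.r1=1 T2.r0=2

outcome vector order: (T1.r0,T1.r1,T2.r0)
|TSO outcomes| = 6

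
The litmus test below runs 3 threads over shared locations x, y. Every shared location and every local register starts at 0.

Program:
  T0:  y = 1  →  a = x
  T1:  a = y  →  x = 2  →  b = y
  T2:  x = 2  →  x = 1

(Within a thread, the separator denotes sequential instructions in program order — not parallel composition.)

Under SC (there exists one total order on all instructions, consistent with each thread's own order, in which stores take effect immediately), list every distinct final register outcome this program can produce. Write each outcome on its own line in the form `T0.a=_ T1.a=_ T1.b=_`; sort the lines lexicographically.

outcome vector order: (T0.a,T1.a,T1.b)
|SC outcomes| = 8

T0.a=0 T1.a=0 T1.b=1
T0.a=0 T1.a=1 T1.b=1
T0.a=1 T1.a=0 T1.b=0
T0.a=1 T1.a=0 T1.b=1
T0.a=1 T1.a=1 T1.b=1
T0.a=2 T1.a=0 T1.b=0
T0.a=2 T1.a=0 T1.b=1
T0.a=2 T1.a=1 T1.b=1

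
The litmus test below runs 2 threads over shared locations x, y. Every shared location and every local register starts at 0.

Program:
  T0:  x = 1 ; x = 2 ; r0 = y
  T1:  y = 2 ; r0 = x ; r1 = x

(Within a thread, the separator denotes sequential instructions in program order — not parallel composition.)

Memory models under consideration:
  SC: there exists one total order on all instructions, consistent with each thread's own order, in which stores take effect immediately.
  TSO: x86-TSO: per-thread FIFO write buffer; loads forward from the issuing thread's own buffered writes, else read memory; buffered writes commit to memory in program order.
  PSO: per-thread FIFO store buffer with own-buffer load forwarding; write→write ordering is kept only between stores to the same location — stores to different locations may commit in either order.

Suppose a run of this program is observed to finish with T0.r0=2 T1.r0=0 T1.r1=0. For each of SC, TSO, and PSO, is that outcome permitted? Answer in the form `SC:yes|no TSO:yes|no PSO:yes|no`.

SC:yes TSO:yes PSO:yes

outcome vector order: (T0.r0,T1.r0,T1.r1)
SC: 7 outcomes — {022 200 201 202 211 212 222}
TSO: 12 outcomes — {000 001 002 011 012 022 200 201 202 211 212 222}
PSO: 12 outcomes — {000 001 002 011 012 022 200 201 202 211 212 222}
target 200 ∈ {SC,TSO,PSO}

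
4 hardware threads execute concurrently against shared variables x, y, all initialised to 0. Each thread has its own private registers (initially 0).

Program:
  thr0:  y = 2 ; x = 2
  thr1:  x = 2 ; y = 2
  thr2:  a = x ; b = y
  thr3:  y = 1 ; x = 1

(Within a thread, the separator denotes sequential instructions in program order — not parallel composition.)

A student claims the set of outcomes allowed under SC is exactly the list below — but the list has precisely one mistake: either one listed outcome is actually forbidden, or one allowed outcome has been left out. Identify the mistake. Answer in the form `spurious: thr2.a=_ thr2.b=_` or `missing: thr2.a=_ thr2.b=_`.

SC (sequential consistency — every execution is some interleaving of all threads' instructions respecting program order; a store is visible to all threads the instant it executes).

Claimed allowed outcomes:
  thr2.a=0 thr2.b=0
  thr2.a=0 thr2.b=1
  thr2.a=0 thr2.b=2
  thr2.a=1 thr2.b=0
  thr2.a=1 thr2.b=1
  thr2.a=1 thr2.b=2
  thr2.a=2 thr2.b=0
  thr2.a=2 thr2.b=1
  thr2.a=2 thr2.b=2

outcome vector order: (thr2.a,thr2.b)
SC (8): <0 0>, <0 1>, <0 2>, <1 1>, <1 2>, <2 0>, <2 1>, <2 2>
claimed∖SC = {<1 0>}

spurious: thr2.a=1 thr2.b=0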